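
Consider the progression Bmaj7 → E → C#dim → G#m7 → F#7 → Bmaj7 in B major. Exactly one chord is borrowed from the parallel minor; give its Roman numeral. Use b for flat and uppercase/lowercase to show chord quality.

B major has the diatonic set B, C#m, D#m, E, F#, G#m, A#dim. Of the given chords, Bmaj7, E, G#m7 and F#7 are diatonic. C#dim (C#–E–G) doesn't fit — on degree 2 B major would have C#m (ii). C#dim is the degree-2 chord of B minor, so it is the borrowed ii°.

ii°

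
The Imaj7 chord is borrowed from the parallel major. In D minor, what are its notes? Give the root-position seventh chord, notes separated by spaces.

The root, D, is scale degree 1 — the same note in D minor and D major; only the chord quality changes. Stacking thirds in D major on D gives D–F#–A–C#.

D F# A C#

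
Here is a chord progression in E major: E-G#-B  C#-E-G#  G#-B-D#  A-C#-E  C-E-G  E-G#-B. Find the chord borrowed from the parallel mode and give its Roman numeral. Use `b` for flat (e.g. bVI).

E major has the diatonic set E, F#m, G#m, A, B, C#m, D#dim. E–G#–B = E, C#–E–G# = C#m, G#–B–D# = G#m and A–C#–E = A all belong to that set. C–E–G is not: scale degree 6 in E major carries C#m (vi). In E minor the chord on that degree is C, so here it functions as bVI, borrowed from the parallel minor.

bVI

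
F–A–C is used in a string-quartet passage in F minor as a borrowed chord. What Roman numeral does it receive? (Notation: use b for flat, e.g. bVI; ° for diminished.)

I

The root F is the diatonic 1st degree of F minor; the borrowing shows in the chord quality. Diatonically F minor has Fm (i) on that degree; F–A–C is instead the major chord native to F major, so it takes the label I.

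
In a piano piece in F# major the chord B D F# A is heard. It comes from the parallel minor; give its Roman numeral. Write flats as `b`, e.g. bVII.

iv7

The root B is the diatonic 4th degree of F# major; the borrowing shows in the chord quality. The diatonic chord on degree 4 would be B (IV), but B–D–F#–A is the minor-seventh chord from F# minor. As a borrowed chord it is labeled iv7.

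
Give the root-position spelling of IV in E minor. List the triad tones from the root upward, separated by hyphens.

A-C#-E

IV is built on scale degree 4, which is A in both E minor and its parallel. Stacking thirds in E major on A gives A–C#–E.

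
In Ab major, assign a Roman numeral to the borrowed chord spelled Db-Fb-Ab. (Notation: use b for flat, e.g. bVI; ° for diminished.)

iv

Db is scale degree 4 in Ab major. Db–Fb–Ab is a minor chord — the form found in Ab minor, not the diatonic IV (Db). Borrowed into Ab major it is written iv.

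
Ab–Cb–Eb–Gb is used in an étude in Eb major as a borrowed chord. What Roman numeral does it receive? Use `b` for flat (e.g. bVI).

The root Ab is the diatonic 4th degree of Eb major; the borrowing shows in the chord quality. The diatonic chord on degree 4 would be Ab (IV), but Ab–Cb–Eb–Gb is the minor-seventh chord from Eb minor. As a borrowed chord it is labeled iv7.

iv7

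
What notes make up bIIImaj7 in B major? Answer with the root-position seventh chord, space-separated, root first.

Scale degree 3 in B major is D#. bIIImaj7 uses the lowered form, D, taken from B minor. Building the major-seventh chord from the parallel minor on D: D–F#–A–C#.

D F# A C#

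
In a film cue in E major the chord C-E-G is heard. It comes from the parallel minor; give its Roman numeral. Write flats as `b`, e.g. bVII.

bVI

In E major scale degree 6 is C#; C is its lowered form, from E minor. Diatonically E major has C#m (vi) on that degree; C–E–G is instead the major chord native to E minor, so it takes the label bVI.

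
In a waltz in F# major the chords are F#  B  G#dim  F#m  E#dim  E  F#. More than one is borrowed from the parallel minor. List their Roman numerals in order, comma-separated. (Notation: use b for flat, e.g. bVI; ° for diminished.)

F# major has the diatonic set F#, G#m, A#m, B, C#, D#m, E#dim. F#, B and E#dim all belong to that set. G#dim (G#–B–D) doesn't fit — on degree 2 F# major would have G#m (ii). G#dim is the degree-2 chord of F# minor, so it is the borrowed ii°. F#m (F#–A–C#) is not: scale degree 1 in F# major carries F# (I). In F# minor the chord on that degree is F#m, so here it functions as i, borrowed from the parallel minor. But E (E–G#–B) is foreign: the diatonic vii° on degree 7 is E#dim, whereas E comes from F# minor. It is labeled bVII.

ii°, i, bVII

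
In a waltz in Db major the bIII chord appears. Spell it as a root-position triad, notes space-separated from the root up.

Fb Ab Cb

Scale degree 3 in Db major is F. bIII uses the lowered form, Fb, taken from Db minor. Stacking thirds in Db minor on Fb gives Fb–Ab–Cb.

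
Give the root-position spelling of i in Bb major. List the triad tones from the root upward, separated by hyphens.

Bb-Db-F

The root, Bb, is scale degree 1 — the same note in Bb major and Bb minor; only the chord quality changes. In Bb minor the chord on Bb is Bb–Db–F.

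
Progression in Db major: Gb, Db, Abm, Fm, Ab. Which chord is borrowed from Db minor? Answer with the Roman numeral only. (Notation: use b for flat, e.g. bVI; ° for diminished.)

v

In Db major the diatonic chords are Db, Ebm, Fm, Gb, Ab, Bbm, Cdim. Gb, Db, Fm and Ab all belong to that set. Abm (Ab–Cb–Eb) doesn't fit — on degree 5 Db major would have Ab (V). Abm is the degree-5 chord of Db minor, so it is the borrowed v.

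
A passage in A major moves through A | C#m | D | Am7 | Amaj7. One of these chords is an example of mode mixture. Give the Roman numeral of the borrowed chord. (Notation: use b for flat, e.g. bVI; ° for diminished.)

i7

In A major the diatonic chords are A, Bm, C#m, D, E, F#m, G#dim. A, C#m, D and Amaj7 all belong to that set. Am7 (A–C–E–G) is not: scale degree 1 in A major carries A (I). In A minor the chord on that degree is Am7, so here it functions as i7, borrowed from the parallel minor.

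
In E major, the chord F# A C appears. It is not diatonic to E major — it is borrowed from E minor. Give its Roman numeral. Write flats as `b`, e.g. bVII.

The root F# is the diatonic 2nd degree of E major; the borrowing shows in the chord quality. Diatonically E major has F#m (ii) on that degree; F#–A–C is instead the diminished chord native to E minor, so it takes the label ii°.

ii°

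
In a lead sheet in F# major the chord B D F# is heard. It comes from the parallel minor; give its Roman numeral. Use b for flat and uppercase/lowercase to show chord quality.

iv

The root B is the diatonic 4th degree of F# major; the borrowing shows in the chord quality. B–D–F# is a minor chord — the form found in F# minor, not the diatonic IV (B). Borrowed into F# major it is written iv.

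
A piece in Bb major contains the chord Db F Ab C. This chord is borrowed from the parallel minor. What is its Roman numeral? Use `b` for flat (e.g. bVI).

Db is the lowered form of scale degree 3 in Bb major (the diatonic degree 3 is D). Diatonically Bb major has Dm (iii) on that degree; Db–F–Ab–C is instead the major-seventh chord native to Bb minor, so it takes the label bIIImaj7.

bIIImaj7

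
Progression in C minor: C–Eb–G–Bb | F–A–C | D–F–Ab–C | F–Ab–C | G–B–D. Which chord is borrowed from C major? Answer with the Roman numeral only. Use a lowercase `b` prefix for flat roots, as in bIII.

IV

C minor has the diatonic set Cm, Ddim, Eb, Fm, G, Ab, Bb (with V from harmonic minor). C–Eb–G–Bb = Cm7, D–F–Ab–C = Dm7b5, F–Ab–C = Fm and G–B–D = G are all diatonic. But F–A–C is foreign: the diatonic iv on degree 4 is Fm, whereas F comes from C major. It is labeled IV.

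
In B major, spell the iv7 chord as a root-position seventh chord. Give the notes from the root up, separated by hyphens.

The root, E, is scale degree 4 — the same note in B major and B minor; only the chord quality changes. Stacking thirds in B minor on E gives E–G–B–D.

E-G-B-D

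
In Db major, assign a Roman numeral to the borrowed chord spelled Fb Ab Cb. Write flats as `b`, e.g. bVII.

bIII

The root Fb is the lowered 3rd scale degree — diatonically Db major has F there. Diatonically Db major has Fm (iii) on that degree; Fb–Ab–Cb is instead the major chord native to Db minor, so it takes the label bIII.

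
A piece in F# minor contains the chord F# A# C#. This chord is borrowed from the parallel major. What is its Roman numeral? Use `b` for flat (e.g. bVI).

I

F# is scale degree 1 in F# minor. F#–A#–C# is a major chord — the form found in F# major, not the diatonic i (F#m). Borrowed into F# minor it is written I.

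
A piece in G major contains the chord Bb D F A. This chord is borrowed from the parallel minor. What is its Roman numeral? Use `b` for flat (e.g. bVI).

In G major scale degree 3 is B; Bb is its lowered form, from G minor. Bb–D–F–A is a major-seventh chord — the form found in G minor, not the diatonic iii (Bm). Borrowed into G major it is written bIIImaj7.

bIIImaj7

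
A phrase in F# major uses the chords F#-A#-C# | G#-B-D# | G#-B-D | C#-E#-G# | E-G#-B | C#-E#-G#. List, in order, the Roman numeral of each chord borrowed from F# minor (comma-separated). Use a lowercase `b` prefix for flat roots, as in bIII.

ii°, bVII

In F# major the diatonic chords are F#, G#m, A#m, B, C#, D#m, E#dim. Of the given chords, F#–A#–C# = F#, G#–B–D# = G#m and C#–E#–G# = C# are diatonic. G#–B–D is not: scale degree 2 in F# major carries G#m (ii). In F# minor the chord on that degree is G#dim, so here it functions as ii°, borrowed from the parallel minor. E–G#–B doesn't fit — on degree 7 F# major would have E#dim (vii°). E is the degree-7 chord of F# minor, so it is the borrowed bVII.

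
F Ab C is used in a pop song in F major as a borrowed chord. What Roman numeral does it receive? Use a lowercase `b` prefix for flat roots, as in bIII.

i

F is scale degree 1 in F major. Diatonically F major has F (I) on that degree; F–Ab–C is instead the minor chord native to F minor, so it takes the label i.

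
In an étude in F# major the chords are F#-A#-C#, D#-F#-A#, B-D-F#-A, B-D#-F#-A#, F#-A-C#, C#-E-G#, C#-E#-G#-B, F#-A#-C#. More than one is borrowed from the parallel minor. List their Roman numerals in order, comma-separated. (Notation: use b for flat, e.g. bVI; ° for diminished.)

iv7, i, v

F# major has the diatonic set F#, G#m, A#m, B, C#, D#m, E#dim. F#–A#–C# = F#, D#–F#–A# = D#m, B–D#–F#–A# = Bmaj7 and C#–E#–G#–B = C#7 all belong to that set. B–D–F#–A doesn't fit — on degree 4 F# major would have B (IV). Bm7 is the degree-4 chord of F# minor, so it is the borrowed iv7. But F#–A–C# is foreign: the diatonic I on degree 1 is F#, whereas F#m comes from F# minor. It is labeled i. But C#–E–G# is foreign: the diatonic V on degree 5 is C#, whereas C#m comes from F# minor. It is labeled v.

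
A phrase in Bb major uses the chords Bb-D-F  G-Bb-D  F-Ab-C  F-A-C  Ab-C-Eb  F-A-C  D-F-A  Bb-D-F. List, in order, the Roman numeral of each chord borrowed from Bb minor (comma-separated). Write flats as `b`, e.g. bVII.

v, bVII

The diatonic triads in Bb major are Bb, Cm, Dm, Eb, F, Gm, Adim. Bb–D–F = Bb, G–Bb–D = Gm, F–A–C = F and D–F–A = Dm all belong to that set. F–Ab–C doesn't fit — on degree 5 Bb major would have F (V). Fm is the degree-5 chord of Bb minor, so it is the borrowed v. But Ab–C–Eb is foreign: the diatonic vii° on degree 7 is Adim, whereas Ab comes from Bb minor. It is labeled bVII.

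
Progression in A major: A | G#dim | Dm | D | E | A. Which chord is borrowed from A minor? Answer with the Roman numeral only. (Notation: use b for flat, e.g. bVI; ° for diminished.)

A major has the diatonic set A, Bm, C#m, D, E, F#m, G#dim. A, G#dim, D and E all belong to that set. But Dm (D–F–A) is foreign: the diatonic IV on degree 4 is D, whereas Dm comes from A minor. It is labeled iv.

iv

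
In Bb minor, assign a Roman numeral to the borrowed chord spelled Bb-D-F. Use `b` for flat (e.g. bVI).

The root Bb is the diatonic 1st degree of Bb minor; the borrowing shows in the chord quality. Bb–D–F is a major chord — the form found in Bb major, not the diatonic i (Bbm). Borrowed into Bb minor it is written I.

I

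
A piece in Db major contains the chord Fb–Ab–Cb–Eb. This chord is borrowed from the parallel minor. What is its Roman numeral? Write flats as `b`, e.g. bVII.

Fb is the lowered form of scale degree 3 in Db major (the diatonic degree 3 is F). Fb–Ab–Cb–Eb is a major-seventh chord — the form found in Db minor, not the diatonic iii (Fm). Borrowed into Db major it is written bIIImaj7.

bIIImaj7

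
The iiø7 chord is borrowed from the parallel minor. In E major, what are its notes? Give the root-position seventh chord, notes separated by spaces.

F# A C E

The root, F#, is scale degree 2 — the same note in E major and E minor; only the chord quality changes. In E minor the chord on F# is F#–A–C–E.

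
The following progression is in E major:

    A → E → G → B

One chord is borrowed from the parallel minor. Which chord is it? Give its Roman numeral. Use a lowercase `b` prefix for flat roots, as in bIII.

In E major the diatonic chords are E, F#m, G#m, A, B, C#m, D#dim. A, E and B all belong to that set. But G (G–B–D) is foreign: the diatonic iii on degree 3 is G#m, whereas G comes from E minor. It is labeled bIII.

bIII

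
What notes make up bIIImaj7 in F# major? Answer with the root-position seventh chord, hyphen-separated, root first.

bIIImaj7 is built on the lowered scale degree 3. In F# major degree 3 is A#; lowered it becomes A. In F# minor the chord on A is A–C#–E–G#.

A-C#-E-G#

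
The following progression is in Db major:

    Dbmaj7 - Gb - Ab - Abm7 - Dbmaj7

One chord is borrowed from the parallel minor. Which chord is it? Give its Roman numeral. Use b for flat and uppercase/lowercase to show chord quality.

v7

Db major has the diatonic set Db, Ebm, Fm, Gb, Ab, Bbm, Cdim. Dbmaj7, Gb and Ab are all diatonic. Abm7 (Ab–Cb–Eb–Gb) is not: scale degree 5 in Db major carries Ab (V). In Db minor the chord on that degree is Abm7, so here it functions as v7, borrowed from the parallel minor.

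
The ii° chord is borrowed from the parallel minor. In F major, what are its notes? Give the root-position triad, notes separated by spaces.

ii° is built on scale degree 2, which is G in both F major and its parallel. Building the diminished chord from the parallel minor on G: G–Bb–Db.

G Bb Db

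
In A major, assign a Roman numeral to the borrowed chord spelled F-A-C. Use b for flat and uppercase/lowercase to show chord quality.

The root F is the lowered 6th scale degree — diatonically A major has F# there. The diatonic chord on degree 6 would be F#m (vi), but F–A–C is the major chord from A minor. As a borrowed chord it is labeled bVI.

bVI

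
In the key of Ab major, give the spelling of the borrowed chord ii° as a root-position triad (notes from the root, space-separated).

Bb Db Fb

ii° is built on scale degree 2, which is Bb in both Ab major and its parallel. Stacking thirds in Ab minor on Bb gives Bb–Db–Fb.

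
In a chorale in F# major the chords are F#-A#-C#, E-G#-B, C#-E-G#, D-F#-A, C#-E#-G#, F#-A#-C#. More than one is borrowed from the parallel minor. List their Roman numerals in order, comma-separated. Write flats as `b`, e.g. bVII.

bVII, v, bVI

The diatonic triads in F# major are F#, G#m, A#m, B, C#, D#m, E#dim. F#–A#–C# = F# and C#–E#–G# = C# are both diatonic. E–G#–B is not: scale degree 7 in F# major carries E#dim (vii°). In F# minor the chord on that degree is E, so here it functions as bVII, borrowed from the parallel minor. C#–E–G# doesn't fit — on degree 5 F# major would have C# (V). C#m is the degree-5 chord of F# minor, so it is the borrowed v. But D–F#–A is foreign: the diatonic vi on degree 6 is D#m, whereas D comes from F# minor. It is labeled bVI.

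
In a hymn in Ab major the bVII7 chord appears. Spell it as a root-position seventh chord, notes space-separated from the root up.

The root of bVII7 is the lowered 7th degree: G becomes Gb. Building the dominant-seventh chord from the parallel minor on Gb: Gb–Bb–Db–Fb.

Gb Bb Db Fb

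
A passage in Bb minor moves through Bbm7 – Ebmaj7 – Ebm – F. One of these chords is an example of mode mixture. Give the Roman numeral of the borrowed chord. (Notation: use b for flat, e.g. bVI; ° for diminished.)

IVmaj7

The diatonic triads in Bb minor (with V from harmonic minor) are Bbm, Cdim, Db, Ebm, F, Gb, Ab. Bbm7, Ebm and F are all diatonic. Ebmaj7 (Eb–G–Bb–D) is not: scale degree 4 in Bb minor carries Ebm (iv). In Bb major the chord on that degree is Ebmaj7, so here it functions as IVmaj7, borrowed from the parallel major.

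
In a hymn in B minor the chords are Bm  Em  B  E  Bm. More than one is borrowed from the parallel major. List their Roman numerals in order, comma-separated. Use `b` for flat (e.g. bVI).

I, IV

B minor has the diatonic set Bm, C#dim, D, Em, F#, G, A (with V from harmonic minor). Bm and Em both belong to that set. But B (B–D#–F#) is foreign: the diatonic i on degree 1 is Bm, whereas B comes from B major. It is labeled I. E (E–G#–B) doesn't fit — on degree 4 B minor would have Em (iv). E is the degree-4 chord of B major, so it is the borrowed IV.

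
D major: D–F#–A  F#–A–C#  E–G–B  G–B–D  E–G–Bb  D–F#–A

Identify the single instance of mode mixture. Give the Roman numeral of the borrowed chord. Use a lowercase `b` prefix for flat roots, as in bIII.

ii°

D major has the diatonic set D, Em, F#m, G, A, Bm, C#dim. D–F#–A = D, F#–A–C# = F#m, E–G–B = Em and G–B–D = G all belong to that set. E–G–Bb doesn't fit — on degree 2 D major would have Em (ii). Edim is the degree-2 chord of D minor, so it is the borrowed ii°.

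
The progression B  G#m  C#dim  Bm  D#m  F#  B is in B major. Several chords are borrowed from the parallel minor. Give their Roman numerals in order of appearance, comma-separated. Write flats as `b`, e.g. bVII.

The diatonic triads in B major are B, C#m, D#m, E, F#, G#m, A#dim. B, G#m, D#m and F# all belong to that set. C#dim (C#–E–G) is not: scale degree 2 in B major carries C#m (ii). In B minor the chord on that degree is C#dim, so here it functions as ii°, borrowed from the parallel minor. Bm (B–D–F#) is not: scale degree 1 in B major carries B (I). In B minor the chord on that degree is Bm, so here it functions as i, borrowed from the parallel minor.

ii°, i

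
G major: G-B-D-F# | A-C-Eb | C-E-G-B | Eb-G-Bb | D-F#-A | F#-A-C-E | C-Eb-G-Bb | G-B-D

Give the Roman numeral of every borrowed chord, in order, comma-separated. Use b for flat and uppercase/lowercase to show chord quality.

The diatonic triads in G major are G, Am, Bm, C, D, Em, F#dim. G–B–D–F# = Gmaj7, C–E–G–B = Cmaj7, D–F#–A = D, F#–A–C–E = F#m7b5 and G–B–D = G all belong to that set. A–C–Eb is not: scale degree 2 in G major carries Am (ii). In G minor the chord on that degree is Adim, so here it functions as ii°, borrowed from the parallel minor. But Eb–G–Bb is foreign: the diatonic vi on degree 6 is Em, whereas Eb comes from G minor. It is labeled bVI. C–Eb–G–Bb is not: scale degree 4 in G major carries C (IV). In G minor the chord on that degree is Cm7, so here it functions as iv7, borrowed from the parallel minor.

ii°, bVI, iv7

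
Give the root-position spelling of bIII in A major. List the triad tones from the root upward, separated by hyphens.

C-E-G

bIII is built on the lowered scale degree 3. In A major degree 3 is C#; lowered it becomes C. Stacking thirds in A minor on C gives C–E–G.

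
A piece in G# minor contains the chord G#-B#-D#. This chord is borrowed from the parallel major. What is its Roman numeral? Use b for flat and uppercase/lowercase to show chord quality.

I

G# is scale degree 1 in G# minor. Diatonically G# minor has G#m (i) on that degree; G#–B#–D# is instead the major chord native to G# major, so it takes the label I.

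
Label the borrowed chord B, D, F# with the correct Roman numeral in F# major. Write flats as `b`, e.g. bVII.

iv

B is scale degree 4 in F# major. B–D–F# is a minor chord — the form found in F# minor, not the diatonic IV (B). Borrowed into F# major it is written iv.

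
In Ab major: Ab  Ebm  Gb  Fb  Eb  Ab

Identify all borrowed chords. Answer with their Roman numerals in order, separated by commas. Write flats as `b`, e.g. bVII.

v, bVII, bVI

In Ab major the diatonic chords are Ab, Bbm, Cm, Db, Eb, Fm, Gdim. Ab and Eb both belong to that set. Ebm (Eb–Gb–Bb) is not: scale degree 5 in Ab major carries Eb (V). In Ab minor the chord on that degree is Ebm, so here it functions as v, borrowed from the parallel minor. Gb (Gb–Bb–Db) doesn't fit — on degree 7 Ab major would have Gdim (vii°). Gb is the degree-7 chord of Ab minor, so it is the borrowed bVII. Fb (Fb–Ab–Cb) is not: scale degree 6 in Ab major carries Fm (vi). In Ab minor the chord on that degree is Fb, so here it functions as bVI, borrowed from the parallel minor.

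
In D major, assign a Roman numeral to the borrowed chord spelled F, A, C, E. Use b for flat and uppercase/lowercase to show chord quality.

bIIImaj7

In D major scale degree 3 is F#; F is its lowered form, from D minor. The diatonic chord on degree 3 would be F#m (iii), but F–A–C–E is the major-seventh chord from D minor. As a borrowed chord it is labeled bIIImaj7.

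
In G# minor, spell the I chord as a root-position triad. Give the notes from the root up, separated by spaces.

G# B# D#

I is built on scale degree 1, which is G# in both G# minor and its parallel. Stacking thirds in G# major on G# gives G#–B#–D#.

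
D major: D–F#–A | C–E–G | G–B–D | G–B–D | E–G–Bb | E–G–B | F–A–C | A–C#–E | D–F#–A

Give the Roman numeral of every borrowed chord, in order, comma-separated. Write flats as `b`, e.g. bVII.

D major has the diatonic set D, Em, F#m, G, A, Bm, C#dim. Of the given chords, D–F#–A = D, G–B–D = G, E–G–B = Em and A–C#–E = A are diatonic. But C–E–G is foreign: the diatonic vii° on degree 7 is C#dim, whereas C comes from D minor. It is labeled bVII. But E–G–Bb is foreign: the diatonic ii on degree 2 is Em, whereas Edim comes from D minor. It is labeled ii°. F–A–C doesn't fit — on degree 3 D major would have F#m (iii). F is the degree-3 chord of D minor, so it is the borrowed bIII.

bVII, ii°, bIII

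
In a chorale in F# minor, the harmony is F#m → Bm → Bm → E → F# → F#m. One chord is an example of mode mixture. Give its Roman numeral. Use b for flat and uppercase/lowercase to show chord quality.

I

In F# minor (with V from harmonic minor) the diatonic chords are F#m, G#dim, A, Bm, C#, D, E. Of the given chords, F#m, Bm and E are diatonic. F# (F#–A#–C#) is not: scale degree 1 in F# minor carries F#m (i). In F# major the chord on that degree is F#, so here it functions as I, borrowed from the parallel major.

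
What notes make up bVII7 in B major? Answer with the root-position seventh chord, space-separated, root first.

A C# E G

The root of bVII7 is the lowered 7th degree: A# becomes A. Stacking thirds in B minor on A gives A–C#–E–G.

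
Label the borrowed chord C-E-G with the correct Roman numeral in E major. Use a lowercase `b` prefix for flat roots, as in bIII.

bVI

In E major scale degree 6 is C#; C is its lowered form, from E minor. Diatonically E major has C#m (vi) on that degree; C–E–G is instead the major chord native to E minor, so it takes the label bVI.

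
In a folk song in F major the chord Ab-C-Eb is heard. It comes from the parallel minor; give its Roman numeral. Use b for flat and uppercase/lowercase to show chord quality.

The root Ab is the lowered 3rd scale degree — diatonically F major has A there. The diatonic chord on degree 3 would be Am (iii), but Ab–C–Eb is the major chord from F minor. As a borrowed chord it is labeled bIII.

bIII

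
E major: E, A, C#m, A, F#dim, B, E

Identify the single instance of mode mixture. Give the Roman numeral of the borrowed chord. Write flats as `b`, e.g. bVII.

ii°

In E major the diatonic chords are E, F#m, G#m, A, B, C#m, D#dim. Of the given chords, E, A, C#m and B are diatonic. F#dim (F#–A–C) doesn't fit — on degree 2 E major would have F#m (ii). F#dim is the degree-2 chord of E minor, so it is the borrowed ii°.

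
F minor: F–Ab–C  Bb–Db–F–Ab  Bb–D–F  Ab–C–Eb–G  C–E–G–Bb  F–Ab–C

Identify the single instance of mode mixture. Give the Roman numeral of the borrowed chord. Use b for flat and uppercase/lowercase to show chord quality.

IV

F minor has the diatonic set Fm, Gdim, Ab, Bbm, C, Db, Eb (with V from harmonic minor). Of the given chords, F–Ab–C = Fm, Bb–Db–F–Ab = Bbm7, Ab–C–Eb–G = Abmaj7 and C–E–G–Bb = C7 are diatonic. Bb–D–F doesn't fit — on degree 4 F minor would have Bbm (iv). Bb is the degree-4 chord of F major, so it is the borrowed IV.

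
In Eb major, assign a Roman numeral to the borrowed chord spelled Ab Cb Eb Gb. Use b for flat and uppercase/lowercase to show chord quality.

The root Ab is the diatonic 4th degree of Eb major; the borrowing shows in the chord quality. Ab–Cb–Eb–Gb is a minor-seventh chord — the form found in Eb minor, not the diatonic IV (Ab). Borrowed into Eb major it is written iv7.

iv7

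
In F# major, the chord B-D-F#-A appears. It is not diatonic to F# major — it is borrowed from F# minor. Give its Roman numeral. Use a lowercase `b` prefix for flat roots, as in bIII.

iv7

The root B is the diatonic 4th degree of F# major; the borrowing shows in the chord quality. Diatonically F# major has B (IV) on that degree; B–D–F#–A is instead the minor-seventh chord native to F# minor, so it takes the label iv7.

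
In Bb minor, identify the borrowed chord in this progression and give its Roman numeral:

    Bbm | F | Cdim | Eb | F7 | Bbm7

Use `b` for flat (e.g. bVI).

IV

In Bb minor (with V from harmonic minor) the diatonic chords are Bbm, Cdim, Db, Ebm, F, Gb, Ab. Bbm, F, Cdim, F7 and Bbm7 all belong to that set. Eb (Eb–G–Bb) doesn't fit — on degree 4 Bb minor would have Ebm (iv). Eb is the degree-4 chord of Bb major, so it is the borrowed IV.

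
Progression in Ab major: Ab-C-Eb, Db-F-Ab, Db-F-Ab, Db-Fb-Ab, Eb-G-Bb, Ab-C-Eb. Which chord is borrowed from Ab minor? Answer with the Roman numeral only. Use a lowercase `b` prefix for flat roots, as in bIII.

Ab major has the diatonic set Ab, Bbm, Cm, Db, Eb, Fm, Gdim. Ab–C–Eb = Ab, Db–F–Ab = Db and Eb–G–Bb = Eb all belong to that set. But Db–Fb–Ab is foreign: the diatonic IV on degree 4 is Db, whereas Dbm comes from Ab minor. It is labeled iv.

iv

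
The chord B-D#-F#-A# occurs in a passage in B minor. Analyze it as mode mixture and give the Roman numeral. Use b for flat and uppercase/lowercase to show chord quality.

Imaj7

B is scale degree 1 in B minor. The diatonic chord on degree 1 would be Bm (i), but B–D#–F#–A# is the major-seventh chord from B major. As a borrowed chord it is labeled Imaj7.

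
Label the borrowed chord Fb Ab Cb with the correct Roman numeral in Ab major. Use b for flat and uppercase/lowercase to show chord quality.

bVI

In Ab major scale degree 6 is F; Fb is its lowered form, from Ab minor. Fb–Ab–Cb is a major chord — the form found in Ab minor, not the diatonic vi (Fm). Borrowed into Ab major it is written bVI.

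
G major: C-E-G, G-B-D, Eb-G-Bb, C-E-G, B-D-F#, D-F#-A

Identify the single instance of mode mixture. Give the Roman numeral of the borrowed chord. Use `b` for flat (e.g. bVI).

bVI

In G major the diatonic chords are G, Am, Bm, C, D, Em, F#dim. Of the given chords, C–E–G = C, G–B–D = G, B–D–F# = Bm and D–F#–A = D are diatonic. But Eb–G–Bb is foreign: the diatonic vi on degree 6 is Em, whereas Eb comes from G minor. It is labeled bVI.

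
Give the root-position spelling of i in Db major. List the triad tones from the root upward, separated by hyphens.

i is built on scale degree 1, which is Db in both Db major and its parallel. Stacking thirds in Db minor on Db gives Db–Fb–Ab.

Db-Fb-Ab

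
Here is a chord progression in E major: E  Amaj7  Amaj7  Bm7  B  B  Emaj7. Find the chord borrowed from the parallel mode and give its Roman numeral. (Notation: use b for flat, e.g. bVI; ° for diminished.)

v7

The diatonic triads in E major are E, F#m, G#m, A, B, C#m, D#dim. E, Amaj7, B and Emaj7 are all diatonic. But Bm7 (B–D–F#–A) is foreign: the diatonic V on degree 5 is B, whereas Bm7 comes from E minor. It is labeled v7.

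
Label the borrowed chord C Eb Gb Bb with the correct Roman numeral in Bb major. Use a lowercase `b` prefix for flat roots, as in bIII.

The root C is the diatonic 2nd degree of Bb major; the borrowing shows in the chord quality. The diatonic chord on degree 2 would be Cm (ii), but C–Eb–Gb–Bb is the half-diminished-seventh chord from Bb minor. As a borrowed chord it is labeled iiø7.

iiø7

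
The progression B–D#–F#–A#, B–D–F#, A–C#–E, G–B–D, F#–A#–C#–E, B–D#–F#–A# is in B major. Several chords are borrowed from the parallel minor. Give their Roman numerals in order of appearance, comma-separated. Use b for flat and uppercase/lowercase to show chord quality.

The diatonic triads in B major are B, C#m, D#m, E, F#, G#m, A#dim. Of the given chords, B–D#–F#–A# = Bmaj7 and F#–A#–C#–E = F#7 are diatonic. B–D–F# is not: scale degree 1 in B major carries B (I). In B minor the chord on that degree is Bm, so here it functions as i, borrowed from the parallel minor. A–C#–E doesn't fit — on degree 7 B major would have A#dim (vii°). A is the degree-7 chord of B minor, so it is the borrowed bVII. G–B–D is not: scale degree 6 in B major carries G#m (vi). In B minor the chord on that degree is G, so here it functions as bVI, borrowed from the parallel minor.

i, bVII, bVI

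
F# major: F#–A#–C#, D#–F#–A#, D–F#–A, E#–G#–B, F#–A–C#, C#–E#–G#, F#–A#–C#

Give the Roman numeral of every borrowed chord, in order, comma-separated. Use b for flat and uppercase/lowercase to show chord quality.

bVI, i

The diatonic triads in F# major are F#, G#m, A#m, B, C#, D#m, E#dim. F#–A#–C# = F#, D#–F#–A# = D#m, E#–G#–B = E#dim and C#–E#–G# = C# all belong to that set. But D–F#–A is foreign: the diatonic vi on degree 6 is D#m, whereas D comes from F# minor. It is labeled bVI. F#–A–C# doesn't fit — on degree 1 F# major would have F# (I). F#m is the degree-1 chord of F# minor, so it is the borrowed i.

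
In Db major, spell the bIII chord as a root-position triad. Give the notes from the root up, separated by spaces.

Fb Ab Cb

bIII is built on the lowered scale degree 3. In Db major degree 3 is F; lowered it becomes Fb. Stacking thirds in Db minor on Fb gives Fb–Ab–Cb.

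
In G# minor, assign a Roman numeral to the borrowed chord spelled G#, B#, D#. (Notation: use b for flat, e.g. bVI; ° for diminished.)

I

G# is scale degree 1 in G# minor. G#–B#–D# is a major chord — the form found in G# major, not the diatonic i (G#m). Borrowed into G# minor it is written I.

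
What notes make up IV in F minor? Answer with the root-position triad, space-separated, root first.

Bb D F

The root, Bb, is scale degree 4 — the same note in F minor and F major; only the chord quality changes. In F major the chord on Bb is Bb–D–F.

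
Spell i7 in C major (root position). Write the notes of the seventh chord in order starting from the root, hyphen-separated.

i7 is built on scale degree 1, which is C in both C major and its parallel. In C minor the chord on C is C–Eb–G–Bb.

C-Eb-G-Bb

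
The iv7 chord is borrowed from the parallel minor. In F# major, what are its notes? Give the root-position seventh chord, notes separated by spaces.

iv7 is built on scale degree 4, which is B in both F# major and its parallel. Building the minor-seventh chord from the parallel minor on B: B–D–F#–A.

B D F# A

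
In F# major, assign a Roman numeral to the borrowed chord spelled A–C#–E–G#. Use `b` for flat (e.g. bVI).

bIIImaj7

The root A is the lowered 3rd scale degree — diatonically F# major has A# there. The diatonic chord on degree 3 would be A#m (iii), but A–C#–E–G# is the major-seventh chord from F# minor. As a borrowed chord it is labeled bIIImaj7.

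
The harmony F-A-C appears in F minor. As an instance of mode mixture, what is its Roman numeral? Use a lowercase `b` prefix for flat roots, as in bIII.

The root F is the diatonic 1st degree of F minor; the borrowing shows in the chord quality. F–A–C is a major chord — the form found in F major, not the diatonic i (Fm). Borrowed into F minor it is written I.

I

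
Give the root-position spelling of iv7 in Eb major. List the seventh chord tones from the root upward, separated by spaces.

The root, Ab, is scale degree 4 — the same note in Eb major and Eb minor; only the chord quality changes. Building the minor-seventh chord from the parallel minor on Ab: Ab–Cb–Eb–Gb.

Ab Cb Eb Gb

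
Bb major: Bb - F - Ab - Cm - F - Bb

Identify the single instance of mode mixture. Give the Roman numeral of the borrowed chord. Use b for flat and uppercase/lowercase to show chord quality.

Bb major has the diatonic set Bb, Cm, Dm, Eb, F, Gm, Adim. Bb, F and Cm are all diatonic. Ab (Ab–C–Eb) is not: scale degree 7 in Bb major carries Adim (vii°). In Bb minor the chord on that degree is Ab, so here it functions as bVII, borrowed from the parallel minor.

bVII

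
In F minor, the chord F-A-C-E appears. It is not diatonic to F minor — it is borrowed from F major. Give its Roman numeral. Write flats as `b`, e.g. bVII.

Imaj7

F is scale degree 1 in F minor. Diatonically F minor has Fm (i) on that degree; F–A–C–E is instead the major-seventh chord native to F major, so it takes the label Imaj7.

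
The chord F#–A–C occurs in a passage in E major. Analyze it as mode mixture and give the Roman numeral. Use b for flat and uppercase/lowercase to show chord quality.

ii°

F# is scale degree 2 in E major. Diatonically E major has F#m (ii) on that degree; F#–A–C is instead the diminished chord native to E minor, so it takes the label ii°.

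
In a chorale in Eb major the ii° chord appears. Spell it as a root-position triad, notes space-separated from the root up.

The root, F, is scale degree 2 — the same note in Eb major and Eb minor; only the chord quality changes. In Eb minor the chord on F is F–Ab–Cb.

F Ab Cb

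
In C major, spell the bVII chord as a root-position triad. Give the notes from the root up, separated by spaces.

The root of bVII is the lowered 7th degree: B becomes Bb. Stacking thirds in C minor on Bb gives Bb–D–F.

Bb D F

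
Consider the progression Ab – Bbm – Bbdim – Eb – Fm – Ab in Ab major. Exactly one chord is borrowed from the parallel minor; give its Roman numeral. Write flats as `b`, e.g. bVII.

Ab major has the diatonic set Ab, Bbm, Cm, Db, Eb, Fm, Gdim. Ab, Bbm, Eb and Fm all belong to that set. But Bbdim (Bb–Db–Fb) is foreign: the diatonic ii on degree 2 is Bbm, whereas Bbdim comes from Ab minor. It is labeled ii°.

ii°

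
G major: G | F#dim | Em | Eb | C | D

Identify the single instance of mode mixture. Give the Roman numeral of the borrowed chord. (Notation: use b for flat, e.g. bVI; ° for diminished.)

In G major the diatonic chords are G, Am, Bm, C, D, Em, F#dim. Of the given chords, G, F#dim, Em, C and D are diatonic. Eb (Eb–G–Bb) is not: scale degree 6 in G major carries Em (vi). In G minor the chord on that degree is Eb, so here it functions as bVI, borrowed from the parallel minor.

bVI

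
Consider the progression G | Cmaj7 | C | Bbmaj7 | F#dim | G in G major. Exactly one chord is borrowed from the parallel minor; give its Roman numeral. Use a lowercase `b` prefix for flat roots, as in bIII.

In G major the diatonic chords are G, Am, Bm, C, D, Em, F#dim. Of the given chords, G, Cmaj7, C and F#dim are diatonic. Bbmaj7 (Bb–D–F–A) is not: scale degree 3 in G major carries Bm (iii). In G minor the chord on that degree is Bbmaj7, so here it functions as bIIImaj7, borrowed from the parallel minor.

bIIImaj7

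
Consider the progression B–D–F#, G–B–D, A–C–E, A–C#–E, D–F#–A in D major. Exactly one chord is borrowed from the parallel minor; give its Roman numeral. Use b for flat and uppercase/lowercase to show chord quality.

The diatonic triads in D major are D, Em, F#m, G, A, Bm, C#dim. B–D–F# = Bm, G–B–D = G, A–C#–E = A and D–F#–A = D are all diatonic. But A–C–E is foreign: the diatonic V on degree 5 is A, whereas Am comes from D minor. It is labeled v.

v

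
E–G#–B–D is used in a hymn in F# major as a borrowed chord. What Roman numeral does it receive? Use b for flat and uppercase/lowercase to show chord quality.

bVII7

The root E is the lowered 7th scale degree — diatonically F# major has E# there. E–G#–B–D is a dominant-seventh chord — the form found in F# minor, not the diatonic vii° (E#dim). Borrowed into F# major it is written bVII7.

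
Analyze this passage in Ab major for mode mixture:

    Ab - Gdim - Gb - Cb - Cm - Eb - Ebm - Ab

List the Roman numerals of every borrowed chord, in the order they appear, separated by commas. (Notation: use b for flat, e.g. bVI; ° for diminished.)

Ab major has the diatonic set Ab, Bbm, Cm, Db, Eb, Fm, Gdim. Ab, Gdim, Cm and Eb are all diatonic. Gb (Gb–Bb–Db) is not: scale degree 7 in Ab major carries Gdim (vii°). In Ab minor the chord on that degree is Gb, so here it functions as bVII, borrowed from the parallel minor. Cb (Cb–Eb–Gb) is not: scale degree 3 in Ab major carries Cm (iii). In Ab minor the chord on that degree is Cb, so here it functions as bIII, borrowed from the parallel minor. Ebm (Eb–Gb–Bb) is not: scale degree 5 in Ab major carries Eb (V). In Ab minor the chord on that degree is Ebm, so here it functions as v, borrowed from the parallel minor.

bVII, bIII, v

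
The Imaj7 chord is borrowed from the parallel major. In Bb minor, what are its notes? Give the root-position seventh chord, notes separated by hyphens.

Bb-D-F-A

The root, Bb, is scale degree 1 — the same note in Bb minor and Bb major; only the chord quality changes. Building the major-seventh chord from the parallel major on Bb: Bb–D–F–A.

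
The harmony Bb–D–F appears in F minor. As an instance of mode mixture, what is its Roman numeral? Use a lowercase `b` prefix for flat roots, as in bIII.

IV

The root Bb is the diatonic 4th degree of F minor; the borrowing shows in the chord quality. Bb–D–F is a major chord — the form found in F major, not the diatonic iv (Bbm). Borrowed into F minor it is written IV.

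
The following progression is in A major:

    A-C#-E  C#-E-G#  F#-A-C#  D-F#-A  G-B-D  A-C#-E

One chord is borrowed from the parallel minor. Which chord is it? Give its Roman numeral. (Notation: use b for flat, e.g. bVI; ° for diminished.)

The diatonic triads in A major are A, Bm, C#m, D, E, F#m, G#dim. Of the given chords, A–C#–E = A, C#–E–G# = C#m, F#–A–C# = F#m and D–F#–A = D are diatonic. G–B–D is not: scale degree 7 in A major carries G#dim (vii°). In A minor the chord on that degree is G, so here it functions as bVII, borrowed from the parallel minor.

bVII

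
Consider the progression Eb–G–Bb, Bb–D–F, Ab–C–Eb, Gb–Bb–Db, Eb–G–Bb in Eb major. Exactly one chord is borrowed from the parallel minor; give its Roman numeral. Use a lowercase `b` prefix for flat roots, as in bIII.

bIII

In Eb major the diatonic chords are Eb, Fm, Gm, Ab, Bb, Cm, Ddim. Eb–G–Bb = Eb, Bb–D–F = Bb and Ab–C–Eb = Ab all belong to that set. Gb–Bb–Db doesn't fit — on degree 3 Eb major would have Gm (iii). Gb is the degree-3 chord of Eb minor, so it is the borrowed bIII.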